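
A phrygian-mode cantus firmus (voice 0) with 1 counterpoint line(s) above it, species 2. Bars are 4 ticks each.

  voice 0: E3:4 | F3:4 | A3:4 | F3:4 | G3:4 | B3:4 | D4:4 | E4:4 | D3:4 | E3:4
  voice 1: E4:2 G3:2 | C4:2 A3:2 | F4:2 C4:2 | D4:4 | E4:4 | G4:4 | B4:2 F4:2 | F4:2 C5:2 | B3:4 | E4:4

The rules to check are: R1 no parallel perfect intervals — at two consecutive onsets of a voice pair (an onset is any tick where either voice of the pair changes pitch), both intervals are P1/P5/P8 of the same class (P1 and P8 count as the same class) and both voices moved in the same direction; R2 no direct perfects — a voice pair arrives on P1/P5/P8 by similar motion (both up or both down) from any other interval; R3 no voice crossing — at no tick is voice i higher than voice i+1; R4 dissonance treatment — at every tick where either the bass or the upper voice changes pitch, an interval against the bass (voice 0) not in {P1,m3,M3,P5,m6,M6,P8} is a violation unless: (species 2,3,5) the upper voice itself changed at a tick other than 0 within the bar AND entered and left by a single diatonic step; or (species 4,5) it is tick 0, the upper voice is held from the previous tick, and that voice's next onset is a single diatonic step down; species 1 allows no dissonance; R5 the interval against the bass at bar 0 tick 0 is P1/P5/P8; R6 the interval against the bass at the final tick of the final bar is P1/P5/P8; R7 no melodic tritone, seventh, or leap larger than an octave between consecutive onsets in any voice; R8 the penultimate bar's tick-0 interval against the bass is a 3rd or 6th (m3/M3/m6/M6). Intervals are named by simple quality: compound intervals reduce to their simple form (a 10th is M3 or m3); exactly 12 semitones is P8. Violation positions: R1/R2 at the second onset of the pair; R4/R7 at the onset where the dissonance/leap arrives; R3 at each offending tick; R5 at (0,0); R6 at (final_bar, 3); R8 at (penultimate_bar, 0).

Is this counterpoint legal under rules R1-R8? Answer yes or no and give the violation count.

No (6 violations)

bar 0: v0=E3 v1=E4 (P8)
bar 1: v0=F3 v1=C4 (P5)
bar 2: v0=A3 v1=F4 (m6)
bar 3: v0=F3 v1=D4 (M6)
bar 4: v0=G3 v1=E4 (M6)
bar 5: v0=B3 v1=G4 (m6)
bar 6: v0=D4 v1=B4 (M6)
bar 7: v0=E4 v1=F4 (m2)
bar 8: v0=D3 v1=B3 (M6)
bar 9: v0=E3 v1=E4 (P8)
  R2 @ bar1.0: E3/G3 m3 -> F3/C4 P5 similar
  R7 @ bar6.2: B4->F4 leap 6st
  R4 @ bar7.0: E4/F4 m2 untreated
  R7 @ bar8.0: E4->D3 leap 14st
  R7 @ bar8.0: C5->B3 leap 13st
  R2 @ bar9.0: D3/B3 M6 -> E3/E4 P8 similar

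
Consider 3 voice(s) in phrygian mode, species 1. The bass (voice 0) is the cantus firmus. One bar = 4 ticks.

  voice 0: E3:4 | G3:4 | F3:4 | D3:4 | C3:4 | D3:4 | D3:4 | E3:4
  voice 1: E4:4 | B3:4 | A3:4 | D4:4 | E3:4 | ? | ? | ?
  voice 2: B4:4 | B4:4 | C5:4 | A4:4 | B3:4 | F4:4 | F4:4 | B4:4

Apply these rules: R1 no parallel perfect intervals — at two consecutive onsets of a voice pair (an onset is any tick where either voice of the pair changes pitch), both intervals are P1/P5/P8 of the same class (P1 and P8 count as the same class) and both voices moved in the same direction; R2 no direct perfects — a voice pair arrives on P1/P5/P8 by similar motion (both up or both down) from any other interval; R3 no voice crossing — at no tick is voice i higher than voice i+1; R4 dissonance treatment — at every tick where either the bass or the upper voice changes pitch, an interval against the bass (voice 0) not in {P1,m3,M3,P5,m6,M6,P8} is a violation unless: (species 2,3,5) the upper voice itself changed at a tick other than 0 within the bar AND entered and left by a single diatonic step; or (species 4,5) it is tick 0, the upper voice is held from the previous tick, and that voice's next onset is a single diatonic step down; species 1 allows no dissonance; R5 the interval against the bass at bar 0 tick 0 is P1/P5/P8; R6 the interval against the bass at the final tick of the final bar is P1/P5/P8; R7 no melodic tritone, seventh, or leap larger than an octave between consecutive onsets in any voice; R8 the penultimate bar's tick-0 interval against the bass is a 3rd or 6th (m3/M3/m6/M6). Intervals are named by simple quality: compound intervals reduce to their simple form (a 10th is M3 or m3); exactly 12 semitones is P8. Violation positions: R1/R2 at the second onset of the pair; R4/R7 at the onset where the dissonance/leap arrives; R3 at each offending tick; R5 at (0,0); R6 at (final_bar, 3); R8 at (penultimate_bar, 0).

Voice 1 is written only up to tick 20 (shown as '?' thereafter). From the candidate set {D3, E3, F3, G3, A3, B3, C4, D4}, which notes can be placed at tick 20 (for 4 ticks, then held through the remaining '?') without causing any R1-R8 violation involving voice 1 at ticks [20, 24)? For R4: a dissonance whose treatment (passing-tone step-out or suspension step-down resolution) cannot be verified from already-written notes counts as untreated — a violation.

{B3, D3}

D3: legal
E3: violates R4
F3: violates R2
G3: violates R4
A3: violates R2
B3: legal
C4: violates R4
D4: violates R2,R7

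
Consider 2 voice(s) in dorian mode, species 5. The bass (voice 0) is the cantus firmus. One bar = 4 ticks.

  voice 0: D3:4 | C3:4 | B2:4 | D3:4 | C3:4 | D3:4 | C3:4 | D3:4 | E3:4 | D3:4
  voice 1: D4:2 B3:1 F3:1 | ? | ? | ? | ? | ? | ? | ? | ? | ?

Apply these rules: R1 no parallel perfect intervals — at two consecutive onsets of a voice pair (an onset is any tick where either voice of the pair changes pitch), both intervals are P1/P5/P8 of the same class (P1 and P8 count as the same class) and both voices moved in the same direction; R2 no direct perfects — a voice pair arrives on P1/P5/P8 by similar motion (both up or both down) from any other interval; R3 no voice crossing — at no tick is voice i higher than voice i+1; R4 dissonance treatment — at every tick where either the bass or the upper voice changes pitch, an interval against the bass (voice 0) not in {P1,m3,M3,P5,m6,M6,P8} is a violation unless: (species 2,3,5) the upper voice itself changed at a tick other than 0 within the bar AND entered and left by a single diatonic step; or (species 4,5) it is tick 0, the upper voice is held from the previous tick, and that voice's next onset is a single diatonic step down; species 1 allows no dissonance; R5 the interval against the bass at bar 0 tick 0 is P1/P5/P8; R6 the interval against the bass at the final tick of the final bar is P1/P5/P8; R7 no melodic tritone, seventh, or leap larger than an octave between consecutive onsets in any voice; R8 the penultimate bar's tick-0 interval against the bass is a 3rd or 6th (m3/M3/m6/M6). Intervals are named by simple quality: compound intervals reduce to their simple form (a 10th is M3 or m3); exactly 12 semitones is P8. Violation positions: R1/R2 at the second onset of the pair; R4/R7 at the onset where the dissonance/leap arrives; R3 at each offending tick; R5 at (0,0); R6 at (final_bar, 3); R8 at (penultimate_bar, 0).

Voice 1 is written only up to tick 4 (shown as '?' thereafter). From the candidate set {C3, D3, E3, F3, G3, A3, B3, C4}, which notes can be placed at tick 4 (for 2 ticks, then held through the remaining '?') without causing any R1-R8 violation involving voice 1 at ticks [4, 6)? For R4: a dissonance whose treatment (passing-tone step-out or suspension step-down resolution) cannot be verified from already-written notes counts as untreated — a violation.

C3: violates R2
D3: violates R4
E3: legal
F3: violates R4
G3: legal
A3: legal
B3: violates R4,R7
C4: legal

{A3, C4, E3, G3}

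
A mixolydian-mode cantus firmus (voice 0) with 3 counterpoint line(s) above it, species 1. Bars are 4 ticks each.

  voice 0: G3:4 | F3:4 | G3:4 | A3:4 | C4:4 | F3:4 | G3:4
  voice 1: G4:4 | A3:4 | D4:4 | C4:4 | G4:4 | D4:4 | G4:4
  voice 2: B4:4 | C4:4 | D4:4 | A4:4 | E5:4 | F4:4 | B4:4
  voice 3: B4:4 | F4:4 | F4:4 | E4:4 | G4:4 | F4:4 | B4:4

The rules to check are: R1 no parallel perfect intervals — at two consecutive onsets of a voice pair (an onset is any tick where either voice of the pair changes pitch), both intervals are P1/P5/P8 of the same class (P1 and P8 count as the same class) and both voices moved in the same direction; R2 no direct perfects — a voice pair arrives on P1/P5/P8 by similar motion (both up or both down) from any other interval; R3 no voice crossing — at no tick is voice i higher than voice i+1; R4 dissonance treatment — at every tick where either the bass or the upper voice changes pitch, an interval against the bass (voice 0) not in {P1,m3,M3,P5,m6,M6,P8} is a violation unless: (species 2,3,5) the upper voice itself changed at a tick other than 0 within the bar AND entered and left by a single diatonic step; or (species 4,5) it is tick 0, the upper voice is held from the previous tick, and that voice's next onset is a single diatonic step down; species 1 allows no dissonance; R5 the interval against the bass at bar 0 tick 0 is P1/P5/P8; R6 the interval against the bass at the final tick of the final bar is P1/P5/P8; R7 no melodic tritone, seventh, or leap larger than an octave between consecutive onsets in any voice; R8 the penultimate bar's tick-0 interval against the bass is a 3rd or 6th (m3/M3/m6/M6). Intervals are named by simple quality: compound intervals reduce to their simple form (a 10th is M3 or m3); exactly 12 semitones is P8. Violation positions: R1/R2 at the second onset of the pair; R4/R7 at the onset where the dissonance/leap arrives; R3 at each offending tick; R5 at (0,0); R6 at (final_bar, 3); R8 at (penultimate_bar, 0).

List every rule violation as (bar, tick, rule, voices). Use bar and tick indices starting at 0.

(0, 0, R5, (0, 2))
(0, 0, R5, (0, 3))
(1, 0, R2, (0, 2))
(1, 0, R2, (0, 3))
(1, 0, R7, (1,))
(1, 0, R7, (2,))
(1, 0, R7, (3,))
(2, 0, R1, (0, 2))
(2, 0, R2, (0, 1))
(2, 0, R2, (1, 2))
(2, 0, R4, (0, 3))
(3, 0, R2, (0, 2))
(3, 0, R3, (2, 3))
(3, 1, R3, (2, 3))
(3, 2, R3, (2, 3))
(3, 3, R3, (2, 3))
(4, 0, R1, (0, 3))
(4, 0, R2, (0, 1))
(4, 0, R2, (1, 3))
(4, 0, R3, (2, 3))
(4, 1, R3, (2, 3))
(4, 2, R3, (2, 3))
(4, 3, R3, (2, 3))
(5, 0, R2, (0, 2))
(5, 0, R2, (0, 3))
(5, 0, R2, (2, 3))
(5, 0, R7, (2,))
(5, 0, R8, (0, 2))
(5, 0, R8, (0, 3))
(6, 0, R1, (2, 3))
(6, 0, R2, (0, 1))
(6, 0, R7, (2,))
(6, 0, R7, (3,))
(6, 3, R6, (0, 2))
(6, 3, R6, (0, 3))

bar 0: v0=G3 v1=G4 v2=B4 v3=B4 downbeat M3
bar 1: v0=F3 v1=A3 v2=C4 v3=F4 downbeat P8
bar 2: v0=G3 v1=D4 v2=D4 v3=F4 downbeat m7
bar 3: v0=A3 v1=C4 v2=A4 v3=E4 downbeat P5
bar 4: v0=C4 v1=G4 v2=E5 v3=G4 downbeat P5
bar 5: v0=F3 v1=D4 v2=F4 v3=F4 downbeat P8
bar 6: v0=G3 v1=G4 v2=B4 v3=B4 downbeat M3
  -> R5 @ bar 0 tick 0 v(0, 2): opens on M3
  -> R5 @ bar 0 tick 0 v(0, 3): opens on M3
  -> R2 @ bar 1 tick 0 v(0, 2): G3/B4 M3 -> F3/C4 P5 similar
  -> R2 @ bar 1 tick 0 v(0, 3): G3/B4 M3 -> F3/F4 P8 similar
  -> R7 @ bar 1 tick 0 v(1,): G4->A3 leap 10st
  -> R7 @ bar 1 tick 0 v(2,): B4->C4 leap 11st
  -> R7 @ bar 1 tick 0 v(3,): B4->F4 leap 6st
  -> R1 @ bar 2 tick 0 v(0, 2): F3/C4 P5 -> G3/D4 P5 similar
  -> R2 @ bar 2 tick 0 v(0, 1): F3/A3 M3 -> G3/D4 P5 similar
  -> R2 @ bar 2 tick 0 v(1, 2): A3/C4 m3 -> D4/D4 P1 similar
  -> R4 @ bar 2 tick 0 v(0, 3): G3/F4 m7 untreated
  -> R2 @ bar 3 tick 0 v(0, 2): G3/D4 P5 -> A3/A4 P8 similar
  -> R3 @ bar 3 tick 0 v(2, 3): A4 above E4
  -> R3 @ bar 3 tick 1 v(2, 3): A4 above E4
  -> R3 @ bar 3 tick 2 v(2, 3): A4 above E4
  -> R3 @ bar 3 tick 3 v(2, 3): A4 above E4
  -> R1 @ bar 4 tick 0 v(0, 3): A3/E4 P5 -> C4/G4 P5 similar
  -> R2 @ bar 4 tick 0 v(0, 1): A3/C4 m3 -> C4/G4 P5 similar
  -> R2 @ bar 4 tick 0 v(1, 3): C4/E4 M3 -> G4/G4 P1 similar
  -> R3 @ bar 4 tick 0 v(2, 3): E5 above G4
  -> R3 @ bar 4 tick 1 v(2, 3): E5 above G4
  -> R3 @ bar 4 tick 2 v(2, 3): E5 above G4
  -> R3 @ bar 4 tick 3 v(2, 3): E5 above G4
  -> R2 @ bar 5 tick 0 v(0, 2): C4/E5 M3 -> F3/F4 P8 similar
  -> R2 @ bar 5 tick 0 v(0, 3): C4/G4 P5 -> F3/F4 P8 similar
  -> R2 @ bar 5 tick 0 v(2, 3): E5/G4 M6 -> F4/F4 P1 similar
  -> R7 @ bar 5 tick 0 v(2,): E5->F4 leap 11st
  -> R8 @ bar 5 tick 0 v(0, 2): penult P8 not 3rd/6th
  -> R8 @ bar 5 tick 0 v(0, 3): penult P8 not 3rd/6th
  -> R1 @ bar 6 tick 0 v(2, 3): F4/F4 P1 -> B4/B4 P1 similar
  -> R2 @ bar 6 tick 0 v(0, 1): F3/D4 M6 -> G3/G4 P8 similar
  -> R7 @ bar 6 tick 0 v(2,): F4->B4 leap 6st
  -> R7 @ bar 6 tick 0 v(3,): F4->B4 leap 6st
  -> R6 @ bar 6 tick 3 v(0, 2): closes on M3
  -> R6 @ bar 6 tick 3 v(0, 3): closes on M3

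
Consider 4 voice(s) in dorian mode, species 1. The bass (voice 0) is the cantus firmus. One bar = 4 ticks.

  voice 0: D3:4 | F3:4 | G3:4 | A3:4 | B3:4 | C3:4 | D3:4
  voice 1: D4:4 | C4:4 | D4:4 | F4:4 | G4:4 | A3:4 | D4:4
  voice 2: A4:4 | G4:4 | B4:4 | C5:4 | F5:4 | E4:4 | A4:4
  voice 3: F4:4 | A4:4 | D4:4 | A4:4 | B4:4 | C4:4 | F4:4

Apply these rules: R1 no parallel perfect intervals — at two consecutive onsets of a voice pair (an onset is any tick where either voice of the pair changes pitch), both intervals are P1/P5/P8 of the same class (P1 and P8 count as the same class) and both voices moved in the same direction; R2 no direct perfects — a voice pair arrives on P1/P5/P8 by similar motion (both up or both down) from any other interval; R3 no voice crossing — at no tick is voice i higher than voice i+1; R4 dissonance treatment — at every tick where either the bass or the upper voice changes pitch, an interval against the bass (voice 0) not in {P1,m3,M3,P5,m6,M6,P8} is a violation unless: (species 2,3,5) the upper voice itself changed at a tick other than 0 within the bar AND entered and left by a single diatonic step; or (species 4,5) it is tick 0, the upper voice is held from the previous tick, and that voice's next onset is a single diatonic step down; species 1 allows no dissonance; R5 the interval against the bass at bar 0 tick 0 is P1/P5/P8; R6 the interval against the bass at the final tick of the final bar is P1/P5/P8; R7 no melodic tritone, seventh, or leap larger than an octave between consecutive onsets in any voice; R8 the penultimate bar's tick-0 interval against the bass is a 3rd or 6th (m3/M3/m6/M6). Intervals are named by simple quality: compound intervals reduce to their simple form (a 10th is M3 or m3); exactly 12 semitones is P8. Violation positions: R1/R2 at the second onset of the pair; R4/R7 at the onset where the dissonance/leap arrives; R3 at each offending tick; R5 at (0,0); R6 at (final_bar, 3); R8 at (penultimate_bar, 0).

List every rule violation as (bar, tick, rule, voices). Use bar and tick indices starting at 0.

bar 0: v0=D3 v1=D4 v2=A4 v3=F4 downbeat m3
bar 1: v0=F3 v1=C4 v2=G4 v3=A4 downbeat M3
bar 2: v0=G3 v1=D4 v2=B4 v3=D4 downbeat P5
bar 3: v0=A3 v1=F4 v2=C5 v3=A4 downbeat P8
bar 4: v0=B3 v1=G4 v2=F5 v3=B4 downbeat P8
bar 5: v0=C3 v1=A3 v2=E4 v3=C4 downbeat P8
bar 6: v0=D3 v1=D4 v2=A4 v3=F4 downbeat m3
  -> R3 @ bar 0 tick 0 v(2, 3): A4 above F4
  -> R5 @ bar 0 tick 0 v(0, 3): opens on m3
  -> R3 @ bar 0 tick 1 v(2, 3): A4 above F4
  -> R3 @ bar 0 tick 2 v(2, 3): A4 above F4
  -> R3 @ bar 0 tick 3 v(2, 3): A4 above F4
  -> R1 @ bar 1 tick 0 v(1, 2): D4/A4 P5 -> C4/G4 P5 similar
  -> R4 @ bar 1 tick 0 v(0, 2): F3/G4 M2 untreated
  -> R1 @ bar 2 tick 0 v(0, 1): F3/C4 P5 -> G3/D4 P5 similar
  -> R3 @ bar 2 tick 0 v(2, 3): B4 above D4
  -> R3 @ bar 2 tick 1 v(2, 3): B4 above D4
  -> R3 @ bar 2 tick 2 v(2, 3): B4 above D4
  -> R3 @ bar 2 tick 3 v(2, 3): B4 above D4
  -> R2 @ bar 3 tick 0 v(0, 3): G3/D4 P5 -> A3/A4 P8 similar
  -> R2 @ bar 3 tick 0 v(1, 2): D4/B4 M6 -> F4/C5 P5 similar
  -> R3 @ bar 3 tick 0 v(2, 3): C5 above A4
  -> R3 @ bar 3 tick 1 v(2, 3): C5 above A4
  -> R3 @ bar 3 tick 2 v(2, 3): C5 above A4
  -> R3 @ bar 3 tick 3 v(2, 3): C5 above A4
  -> R1 @ bar 4 tick 0 v(0, 3): A3/A4 P8 -> B3/B4 P8 similar
  -> R3 @ bar 4 tick 0 v(2, 3): F5 above B4
  -> R4 @ bar 4 tick 0 v(0, 2): B3/F5 TT untreated
  -> R3 @ bar 4 tick 1 v(2, 3): F5 above B4
  -> R3 @ bar 4 tick 2 v(2, 3): F5 above B4
  -> R3 @ bar 4 tick 3 v(2, 3): F5 above B4
  -> R1 @ bar 5 tick 0 v(0, 3): B3/B4 P8 -> C3/C4 P8 similar
  -> R2 @ bar 5 tick 0 v(1, 2): G4/F5 m7 -> A3/E4 P5 similar
  -> R3 @ bar 5 tick 0 v(2, 3): E4 above C4
  -> R7 @ bar 5 tick 0 v(0,): B3->C3 leap 11st
  -> R7 @ bar 5 tick 0 v(1,): G4->A3 leap 10st
  -> R7 @ bar 5 tick 0 v(2,): F5->E4 leap 13st
  -> R7 @ bar 5 tick 0 v(3,): B4->C4 leap 11st
  -> R8 @ bar 5 tick 0 v(0, 3): penult P8 not 3rd/6th
  -> R3 @ bar 5 tick 1 v(2, 3): E4 above C4
  -> R3 @ bar 5 tick 2 v(2, 3): E4 above C4
  -> R3 @ bar 5 tick 3 v(2, 3): E4 above C4
  -> R1 @ bar 6 tick 0 v(1, 2): A3/E4 P5 -> D4/A4 P5 similar
  -> R2 @ bar 6 tick 0 v(0, 1): C3/A3 M6 -> D3/D4 P8 similar
  -> R2 @ bar 6 tick 0 v(0, 2): C3/E4 M3 -> D3/A4 P5 similar
  -> R3 @ bar 6 tick 0 v(2, 3): A4 above F4
  -> R3 @ bar 6 tick 1 v(2, 3): A4 above F4
  -> R3 @ bar 6 tick 2 v(2, 3): A4 above F4
  -> R3 @ bar 6 tick 3 v(2, 3): A4 above F4
  -> R6 @ bar 6 tick 3 v(0, 3): closes on m3

(0, 0, R3, (2, 3))
(0, 0, R5, (0, 3))
(0, 1, R3, (2, 3))
(0, 2, R3, (2, 3))
(0, 3, R3, (2, 3))
(1, 0, R1, (1, 2))
(1, 0, R4, (0, 2))
(2, 0, R1, (0, 1))
(2, 0, R3, (2, 3))
(2, 1, R3, (2, 3))
(2, 2, R3, (2, 3))
(2, 3, R3, (2, 3))
(3, 0, R2, (0, 3))
(3, 0, R2, (1, 2))
(3, 0, R3, (2, 3))
(3, 1, R3, (2, 3))
(3, 2, R3, (2, 3))
(3, 3, R3, (2, 3))
(4, 0, R1, (0, 3))
(4, 0, R3, (2, 3))
(4, 0, R4, (0, 2))
(4, 1, R3, (2, 3))
(4, 2, R3, (2, 3))
(4, 3, R3, (2, 3))
(5, 0, R1, (0, 3))
(5, 0, R2, (1, 2))
(5, 0, R3, (2, 3))
(5, 0, R7, (0,))
(5, 0, R7, (1,))
(5, 0, R7, (2,))
(5, 0, R7, (3,))
(5, 0, R8, (0, 3))
(5, 1, R3, (2, 3))
(5, 2, R3, (2, 3))
(5, 3, R3, (2, 3))
(6, 0, R1, (1, 2))
(6, 0, R2, (0, 1))
(6, 0, R2, (0, 2))
(6, 0, R3, (2, 3))
(6, 1, R3, (2, 3))
(6, 2, R3, (2, 3))
(6, 3, R3, (2, 3))
(6, 3, R6, (0, 3))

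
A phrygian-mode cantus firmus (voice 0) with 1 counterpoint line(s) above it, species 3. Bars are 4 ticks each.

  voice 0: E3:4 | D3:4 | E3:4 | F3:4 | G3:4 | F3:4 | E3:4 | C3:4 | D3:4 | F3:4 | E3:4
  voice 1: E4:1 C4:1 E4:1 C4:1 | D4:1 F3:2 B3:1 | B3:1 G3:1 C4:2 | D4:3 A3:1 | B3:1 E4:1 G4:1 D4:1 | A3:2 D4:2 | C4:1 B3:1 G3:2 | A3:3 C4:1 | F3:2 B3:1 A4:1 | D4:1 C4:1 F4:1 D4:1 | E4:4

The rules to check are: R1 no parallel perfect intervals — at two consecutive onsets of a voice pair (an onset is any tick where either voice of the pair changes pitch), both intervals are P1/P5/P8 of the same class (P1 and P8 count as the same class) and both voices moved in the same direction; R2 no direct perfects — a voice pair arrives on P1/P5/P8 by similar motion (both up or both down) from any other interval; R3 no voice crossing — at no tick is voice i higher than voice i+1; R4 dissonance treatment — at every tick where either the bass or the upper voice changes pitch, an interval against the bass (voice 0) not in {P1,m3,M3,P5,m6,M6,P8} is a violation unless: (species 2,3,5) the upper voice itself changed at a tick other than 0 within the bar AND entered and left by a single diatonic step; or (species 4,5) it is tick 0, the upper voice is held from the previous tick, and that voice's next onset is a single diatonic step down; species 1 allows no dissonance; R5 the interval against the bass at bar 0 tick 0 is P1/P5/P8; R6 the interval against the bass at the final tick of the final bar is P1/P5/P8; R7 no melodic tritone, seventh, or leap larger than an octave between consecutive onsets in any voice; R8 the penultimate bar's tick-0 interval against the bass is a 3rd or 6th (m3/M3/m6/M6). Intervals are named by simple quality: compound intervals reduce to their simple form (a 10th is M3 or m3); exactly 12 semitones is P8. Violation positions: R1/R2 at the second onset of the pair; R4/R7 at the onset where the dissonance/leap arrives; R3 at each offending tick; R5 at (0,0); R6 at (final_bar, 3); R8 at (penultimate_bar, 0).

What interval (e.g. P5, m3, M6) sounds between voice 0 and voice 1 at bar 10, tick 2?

voice 0=E3 voice 1=E4 -> P8

P8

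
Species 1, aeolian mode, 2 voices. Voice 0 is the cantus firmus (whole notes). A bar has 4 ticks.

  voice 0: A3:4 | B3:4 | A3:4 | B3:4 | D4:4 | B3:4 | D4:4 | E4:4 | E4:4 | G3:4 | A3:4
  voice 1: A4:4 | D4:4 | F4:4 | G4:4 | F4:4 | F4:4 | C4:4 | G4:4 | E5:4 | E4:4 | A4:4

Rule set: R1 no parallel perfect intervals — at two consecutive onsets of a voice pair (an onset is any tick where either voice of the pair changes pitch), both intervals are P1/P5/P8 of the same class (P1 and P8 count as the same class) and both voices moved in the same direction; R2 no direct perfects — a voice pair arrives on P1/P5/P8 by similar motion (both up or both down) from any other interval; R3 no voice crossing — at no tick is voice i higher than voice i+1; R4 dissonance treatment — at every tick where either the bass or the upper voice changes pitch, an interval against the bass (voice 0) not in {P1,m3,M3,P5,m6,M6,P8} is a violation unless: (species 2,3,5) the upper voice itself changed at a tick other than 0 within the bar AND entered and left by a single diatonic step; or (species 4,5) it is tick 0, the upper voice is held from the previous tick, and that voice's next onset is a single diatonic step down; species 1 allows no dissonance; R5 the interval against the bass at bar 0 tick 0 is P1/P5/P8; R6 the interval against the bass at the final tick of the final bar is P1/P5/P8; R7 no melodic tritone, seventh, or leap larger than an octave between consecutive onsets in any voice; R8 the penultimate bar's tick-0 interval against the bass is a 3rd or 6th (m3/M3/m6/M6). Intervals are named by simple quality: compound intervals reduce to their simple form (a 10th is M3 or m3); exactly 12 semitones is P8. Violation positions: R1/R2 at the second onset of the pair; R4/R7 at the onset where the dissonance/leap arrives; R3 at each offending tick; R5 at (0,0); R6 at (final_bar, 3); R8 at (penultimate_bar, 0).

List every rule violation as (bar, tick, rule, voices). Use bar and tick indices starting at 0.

(5, 0, R4, (0, 1))
(6, 0, R3, (0, 1))
(6, 0, R4, (0, 1))
(6, 1, R3, (0, 1))
(6, 2, R3, (0, 1))
(6, 3, R3, (0, 1))
(10, 0, R2, (0, 1))

bar 0: v0=A3 v1=A4 downbeat P8
bar 1: v0=B3 v1=D4 downbeat m3
bar 2: v0=A3 v1=F4 downbeat m6
bar 3: v0=B3 v1=G4 downbeat m6
bar 4: v0=D4 v1=F4 downbeat m3
bar 5: v0=B3 v1=F4 downbeat TT
bar 6: v0=D4 v1=C4 downbeat M2
bar 7: v0=E4 v1=G4 downbeat m3
bar 8: v0=E4 v1=E5 downbeat P8
bar 9: v0=G3 v1=E4 downbeat M6
bar 10: v0=A3 v1=A4 downbeat P8
  -> R4 @ bar 5 tick 0 v(0, 1): B3/F4 TT untreated
  -> R3 @ bar 6 tick 0 v(0, 1): D4 above C4
  -> R4 @ bar 6 tick 0 v(0, 1): D4/C4 M2 untreated
  -> R3 @ bar 6 tick 1 v(0, 1): D4 above C4
  -> R3 @ bar 6 tick 2 v(0, 1): D4 above C4
  -> R3 @ bar 6 tick 3 v(0, 1): D4 above C4
  -> R2 @ bar 10 tick 0 v(0, 1): G3/E4 M6 -> A3/A4 P8 similar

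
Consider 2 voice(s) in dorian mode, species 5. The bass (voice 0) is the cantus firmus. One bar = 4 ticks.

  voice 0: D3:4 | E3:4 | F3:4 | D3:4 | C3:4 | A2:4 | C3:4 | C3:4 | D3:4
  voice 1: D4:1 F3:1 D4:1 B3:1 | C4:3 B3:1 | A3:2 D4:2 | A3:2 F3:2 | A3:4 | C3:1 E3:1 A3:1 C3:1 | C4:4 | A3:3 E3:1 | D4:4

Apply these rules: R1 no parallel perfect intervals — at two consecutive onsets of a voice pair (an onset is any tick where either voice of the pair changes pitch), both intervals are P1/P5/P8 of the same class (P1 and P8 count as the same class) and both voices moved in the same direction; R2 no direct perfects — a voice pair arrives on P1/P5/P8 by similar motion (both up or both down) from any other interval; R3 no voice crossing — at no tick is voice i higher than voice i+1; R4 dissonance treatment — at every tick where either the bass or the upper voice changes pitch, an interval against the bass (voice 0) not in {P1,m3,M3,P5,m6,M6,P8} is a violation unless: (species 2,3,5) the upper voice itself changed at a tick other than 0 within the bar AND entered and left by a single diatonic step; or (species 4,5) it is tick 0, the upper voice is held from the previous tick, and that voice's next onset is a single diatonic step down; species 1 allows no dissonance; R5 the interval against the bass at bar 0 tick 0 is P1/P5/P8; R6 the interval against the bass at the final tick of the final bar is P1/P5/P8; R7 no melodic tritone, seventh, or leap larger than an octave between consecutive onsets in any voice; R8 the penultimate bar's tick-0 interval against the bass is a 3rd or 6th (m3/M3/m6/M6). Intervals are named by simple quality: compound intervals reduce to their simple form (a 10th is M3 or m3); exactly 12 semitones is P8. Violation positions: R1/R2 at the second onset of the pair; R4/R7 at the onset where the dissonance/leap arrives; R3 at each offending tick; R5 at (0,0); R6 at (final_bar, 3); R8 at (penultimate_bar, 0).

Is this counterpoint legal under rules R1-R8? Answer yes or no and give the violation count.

No (4 violations)

bar 0: v0=D3 v1=D4 (P8)
bar 1: v0=E3 v1=C4 (m6)
bar 2: v0=F3 v1=A3 (M3)
bar 3: v0=D3 v1=A3 (P5)
bar 4: v0=C3 v1=A3 (M6)
bar 5: v0=A2 v1=C3 (m3)
bar 6: v0=C3 v1=C4 (P8)
bar 7: v0=C3 v1=A3 (M6)
bar 8: v0=D3 v1=D4 (P8)
  R2 @ bar3.0: F3/D4 M6 -> D3/A3 P5 similar
  R2 @ bar6.0: A2/C3 m3 -> C3/C4 P8 similar
  R2 @ bar8.0: C3/E3 M3 -> D3/D4 P8 similar
  R7 @ bar8.0: E3->D4 leap 10st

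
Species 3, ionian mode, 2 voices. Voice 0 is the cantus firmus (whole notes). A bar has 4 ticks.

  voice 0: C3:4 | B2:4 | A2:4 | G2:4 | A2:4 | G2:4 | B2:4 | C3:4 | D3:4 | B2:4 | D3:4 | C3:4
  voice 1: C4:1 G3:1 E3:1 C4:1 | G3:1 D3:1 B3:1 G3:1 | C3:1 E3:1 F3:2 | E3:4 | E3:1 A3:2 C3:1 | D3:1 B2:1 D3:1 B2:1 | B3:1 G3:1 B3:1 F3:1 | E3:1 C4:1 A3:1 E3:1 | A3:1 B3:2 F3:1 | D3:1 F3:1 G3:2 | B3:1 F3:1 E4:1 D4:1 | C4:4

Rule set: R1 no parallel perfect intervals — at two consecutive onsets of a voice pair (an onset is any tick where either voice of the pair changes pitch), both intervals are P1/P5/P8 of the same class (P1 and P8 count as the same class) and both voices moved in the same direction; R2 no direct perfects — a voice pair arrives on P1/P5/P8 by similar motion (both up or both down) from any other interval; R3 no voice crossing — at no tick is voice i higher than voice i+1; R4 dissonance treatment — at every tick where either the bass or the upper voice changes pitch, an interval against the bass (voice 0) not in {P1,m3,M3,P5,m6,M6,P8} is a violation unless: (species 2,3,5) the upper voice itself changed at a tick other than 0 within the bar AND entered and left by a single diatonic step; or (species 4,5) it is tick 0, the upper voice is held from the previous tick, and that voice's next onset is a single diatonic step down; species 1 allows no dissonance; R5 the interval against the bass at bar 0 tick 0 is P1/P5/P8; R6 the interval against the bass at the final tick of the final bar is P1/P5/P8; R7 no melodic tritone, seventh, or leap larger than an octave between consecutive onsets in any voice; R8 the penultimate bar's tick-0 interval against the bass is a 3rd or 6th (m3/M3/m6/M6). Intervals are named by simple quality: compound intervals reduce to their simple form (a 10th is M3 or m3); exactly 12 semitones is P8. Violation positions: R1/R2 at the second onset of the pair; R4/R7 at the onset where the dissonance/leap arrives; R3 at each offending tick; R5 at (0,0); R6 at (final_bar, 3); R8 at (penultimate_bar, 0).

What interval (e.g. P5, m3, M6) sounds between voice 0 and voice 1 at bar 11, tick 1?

P8

voice 0=C3 voice 1=C4 -> P8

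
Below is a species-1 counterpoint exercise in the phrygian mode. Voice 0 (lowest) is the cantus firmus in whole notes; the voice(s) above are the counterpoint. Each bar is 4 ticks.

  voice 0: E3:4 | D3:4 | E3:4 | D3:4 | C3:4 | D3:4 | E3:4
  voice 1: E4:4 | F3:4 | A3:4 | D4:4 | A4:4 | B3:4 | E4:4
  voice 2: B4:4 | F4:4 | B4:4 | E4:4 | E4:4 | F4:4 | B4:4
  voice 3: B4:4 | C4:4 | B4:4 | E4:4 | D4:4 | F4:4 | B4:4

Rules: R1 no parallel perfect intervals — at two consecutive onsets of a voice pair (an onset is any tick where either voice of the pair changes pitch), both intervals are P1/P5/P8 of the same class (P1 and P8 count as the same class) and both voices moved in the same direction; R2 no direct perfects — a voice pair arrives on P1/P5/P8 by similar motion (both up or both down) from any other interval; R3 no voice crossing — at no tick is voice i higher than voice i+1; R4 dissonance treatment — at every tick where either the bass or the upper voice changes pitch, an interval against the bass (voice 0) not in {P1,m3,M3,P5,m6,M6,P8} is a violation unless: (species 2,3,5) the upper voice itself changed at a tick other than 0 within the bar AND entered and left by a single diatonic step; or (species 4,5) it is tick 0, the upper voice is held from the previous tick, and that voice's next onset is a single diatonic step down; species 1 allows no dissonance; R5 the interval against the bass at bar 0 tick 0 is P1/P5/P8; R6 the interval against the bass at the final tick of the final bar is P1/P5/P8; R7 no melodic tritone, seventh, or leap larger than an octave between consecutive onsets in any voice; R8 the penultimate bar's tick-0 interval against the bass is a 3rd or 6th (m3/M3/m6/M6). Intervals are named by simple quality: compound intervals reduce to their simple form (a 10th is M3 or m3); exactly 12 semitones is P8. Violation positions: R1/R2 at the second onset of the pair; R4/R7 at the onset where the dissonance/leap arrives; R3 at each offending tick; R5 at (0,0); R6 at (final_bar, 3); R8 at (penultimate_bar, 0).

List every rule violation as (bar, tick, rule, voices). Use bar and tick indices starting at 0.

(1, 0, R1, (1, 3))
(1, 0, R2, (1, 2))
(1, 0, R3, (2, 3))
(1, 0, R4, (0, 3))
(1, 0, R7, (1,))
(1, 0, R7, (2,))
(1, 0, R7, (3,))
(1, 1, R3, (2, 3))
(1, 2, R3, (2, 3))
(1, 3, R3, (2, 3))
(2, 0, R2, (0, 2))
(2, 0, R2, (0, 3))
(2, 0, R2, (2, 3))
(2, 0, R4, (0, 1))
(2, 0, R7, (2,))
(2, 0, R7, (3,))
(3, 0, R1, (2, 3))
(3, 0, R4, (0, 2))
(3, 0, R4, (0, 3))
(4, 0, R3, (1, 2))
(4, 0, R3, (2, 3))
(4, 0, R4, (0, 3))
(4, 1, R3, (1, 2))
(4, 1, R3, (2, 3))
(4, 2, R3, (1, 2))
(4, 2, R3, (2, 3))
(4, 3, R3, (1, 2))
(4, 3, R3, (2, 3))
(5, 0, R2, (2, 3))
(5, 0, R7, (1,))
(6, 0, R1, (2, 3))
(6, 0, R2, (0, 1))
(6, 0, R2, (0, 2))
(6, 0, R2, (0, 3))
(6, 0, R2, (1, 2))
(6, 0, R2, (1, 3))
(6, 0, R7, (2,))
(6, 0, R7, (3,))

bar 0: v0=E3 v1=E4 v2=B4 v3=B4 downbeat P5
bar 1: v0=D3 v1=F3 v2=F4 v3=C4 downbeat m7
bar 2: v0=E3 v1=A3 v2=B4 v3=B4 downbeat P5
bar 3: v0=D3 v1=D4 v2=E4 v3=E4 downbeat M2
bar 4: v0=C3 v1=A4 v2=E4 v3=D4 downbeat M2
bar 5: v0=D3 v1=B3 v2=F4 v3=F4 downbeat m3
bar 6: v0=E3 v1=E4 v2=B4 v3=B4 downbeat P5
  -> R1 @ bar 1 tick 0 v(1, 3): E4/B4 P5 -> F3/C4 P5 similar
  -> R2 @ bar 1 tick 0 v(1, 2): E4/B4 P5 -> F3/F4 P8 similar
  -> R3 @ bar 1 tick 0 v(2, 3): F4 above C4
  -> R4 @ bar 1 tick 0 v(0, 3): D3/C4 m7 untreated
  -> R7 @ bar 1 tick 0 v(1,): E4->F3 leap 11st
  -> R7 @ bar 1 tick 0 v(2,): B4->F4 leap 6st
  -> R7 @ bar 1 tick 0 v(3,): B4->C4 leap 11st
  -> R3 @ bar 1 tick 1 v(2, 3): F4 above C4
  -> R3 @ bar 1 tick 2 v(2, 3): F4 above C4
  -> R3 @ bar 1 tick 3 v(2, 3): F4 above C4
  -> R2 @ bar 2 tick 0 v(0, 2): D3/F4 m3 -> E3/B4 P5 similar
  -> R2 @ bar 2 tick 0 v(0, 3): D3/C4 m7 -> E3/B4 P5 similar
  -> R2 @ bar 2 tick 0 v(2, 3): F4/C4 P4 -> B4/B4 P1 similar
  -> R4 @ bar 2 tick 0 v(0, 1): E3/A3 P4 untreated
  -> R7 @ bar 2 tick 0 v(2,): F4->B4 leap 6st
  -> R7 @ bar 2 tick 0 v(3,): C4->B4 leap 11st
  -> R1 @ bar 3 tick 0 v(2, 3): B4/B4 P1 -> E4/E4 P1 similar
  -> R4 @ bar 3 tick 0 v(0, 2): D3/E4 M2 untreated
  -> R4 @ bar 3 tick 0 v(0, 3): D3/E4 M2 untreated
  -> R3 @ bar 4 tick 0 v(1, 2): A4 above E4
  -> R3 @ bar 4 tick 0 v(2, 3): E4 above D4
  -> R4 @ bar 4 tick 0 v(0, 3): C3/D4 M2 untreated
  -> R3 @ bar 4 tick 1 v(1, 2): A4 above E4
  -> R3 @ bar 4 tick 1 v(2, 3): E4 above D4
  -> R3 @ bar 4 tick 2 v(1, 2): A4 above E4
  -> R3 @ bar 4 tick 2 v(2, 3): E4 above D4
  -> R3 @ bar 4 tick 3 v(1, 2): A4 above E4
  -> R3 @ bar 4 tick 3 v(2, 3): E4 above D4
  -> R2 @ bar 5 tick 0 v(2, 3): E4/D4 M2 -> F4/F4 P1 similar
  -> R7 @ bar 5 tick 0 v(1,): A4->B3 leap 10st
  -> R1 @ bar 6 tick 0 v(2, 3): F4/F4 P1 -> B4/B4 P1 similar
  -> R2 @ bar 6 tick 0 v(0, 1): D3/B3 M6 -> E3/E4 P8 similar
  -> R2 @ bar 6 tick 0 v(0, 2): D3/F4 m3 -> E3/B4 P5 similar
  -> R2 @ bar 6 tick 0 v(0, 3): D3/F4 m3 -> E3/B4 P5 similar
  -> R2 @ bar 6 tick 0 v(1, 2): B3/F4 TT -> E4/B4 P5 similar
  -> R2 @ bar 6 tick 0 v(1, 3): B3/F4 TT -> E4/B4 P5 similar
  -> R7 @ bar 6 tick 0 v(2,): F4->B4 leap 6st
  -> R7 @ bar 6 tick 0 v(3,): F4->B4 leap 6st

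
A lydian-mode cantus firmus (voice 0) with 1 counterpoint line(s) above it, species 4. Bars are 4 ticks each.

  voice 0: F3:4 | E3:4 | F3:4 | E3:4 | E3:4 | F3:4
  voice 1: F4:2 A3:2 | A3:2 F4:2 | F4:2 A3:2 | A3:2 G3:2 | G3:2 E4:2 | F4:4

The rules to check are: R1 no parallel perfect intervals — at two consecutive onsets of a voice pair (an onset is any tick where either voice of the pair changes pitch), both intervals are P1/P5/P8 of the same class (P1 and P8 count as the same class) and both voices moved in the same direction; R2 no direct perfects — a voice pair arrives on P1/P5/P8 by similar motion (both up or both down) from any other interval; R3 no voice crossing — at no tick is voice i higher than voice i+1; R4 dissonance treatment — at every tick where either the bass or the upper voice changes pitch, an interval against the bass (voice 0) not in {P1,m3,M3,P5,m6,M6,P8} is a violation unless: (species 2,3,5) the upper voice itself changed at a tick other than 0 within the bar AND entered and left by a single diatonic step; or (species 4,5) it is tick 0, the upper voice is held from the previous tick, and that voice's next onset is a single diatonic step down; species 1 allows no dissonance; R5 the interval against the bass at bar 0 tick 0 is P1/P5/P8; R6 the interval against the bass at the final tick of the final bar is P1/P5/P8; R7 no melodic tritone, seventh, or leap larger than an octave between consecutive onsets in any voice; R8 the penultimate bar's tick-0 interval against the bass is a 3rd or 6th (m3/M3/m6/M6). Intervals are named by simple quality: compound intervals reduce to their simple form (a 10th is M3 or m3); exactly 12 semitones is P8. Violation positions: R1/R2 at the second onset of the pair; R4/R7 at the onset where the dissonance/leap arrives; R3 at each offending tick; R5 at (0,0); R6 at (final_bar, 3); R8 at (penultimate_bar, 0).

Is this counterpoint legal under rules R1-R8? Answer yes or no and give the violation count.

No (3 violations)

bar 0: v0=F3 v1=F4 (P8)
bar 1: v0=E3 v1=A3 (P4)
bar 2: v0=F3 v1=F4 (P8)
bar 3: v0=E3 v1=A3 (P4)
bar 4: v0=E3 v1=G3 (m3)
bar 5: v0=F3 v1=F4 (P8)
  R4 @ bar1.0: E3/A3 P4 untreated
  R4 @ bar1.2: E3/F4 m2 untreated
  R1 @ bar5.0: E3/E4 P8 -> F3/F4 P8 similar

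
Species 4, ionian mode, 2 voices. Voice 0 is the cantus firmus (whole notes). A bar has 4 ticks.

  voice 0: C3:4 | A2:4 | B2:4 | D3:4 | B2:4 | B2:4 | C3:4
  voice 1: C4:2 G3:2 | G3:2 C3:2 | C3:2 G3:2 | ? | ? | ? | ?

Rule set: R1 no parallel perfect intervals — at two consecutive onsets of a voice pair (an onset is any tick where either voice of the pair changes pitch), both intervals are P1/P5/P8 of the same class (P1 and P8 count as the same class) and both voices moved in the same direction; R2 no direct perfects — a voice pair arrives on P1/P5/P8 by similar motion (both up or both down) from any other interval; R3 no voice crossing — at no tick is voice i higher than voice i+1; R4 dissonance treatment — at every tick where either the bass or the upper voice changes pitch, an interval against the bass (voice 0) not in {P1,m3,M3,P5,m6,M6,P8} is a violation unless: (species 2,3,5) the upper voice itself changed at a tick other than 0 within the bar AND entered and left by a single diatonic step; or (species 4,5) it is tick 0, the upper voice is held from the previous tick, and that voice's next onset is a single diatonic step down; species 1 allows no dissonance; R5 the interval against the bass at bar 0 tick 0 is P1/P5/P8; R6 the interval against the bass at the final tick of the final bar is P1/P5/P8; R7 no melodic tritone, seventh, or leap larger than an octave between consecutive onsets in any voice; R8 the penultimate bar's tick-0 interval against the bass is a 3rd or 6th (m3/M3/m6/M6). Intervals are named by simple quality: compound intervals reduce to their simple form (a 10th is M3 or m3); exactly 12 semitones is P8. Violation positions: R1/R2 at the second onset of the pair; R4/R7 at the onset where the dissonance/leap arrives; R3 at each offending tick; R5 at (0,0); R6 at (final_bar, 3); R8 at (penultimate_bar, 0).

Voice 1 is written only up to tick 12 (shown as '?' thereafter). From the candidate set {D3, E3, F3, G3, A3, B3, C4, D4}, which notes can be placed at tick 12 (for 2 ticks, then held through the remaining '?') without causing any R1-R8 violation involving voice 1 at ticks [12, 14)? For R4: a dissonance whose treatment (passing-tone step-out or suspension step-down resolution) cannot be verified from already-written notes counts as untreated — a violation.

D3: legal
E3: violates R4
F3: legal
G3: violates R4
A3: violates R2
B3: legal
C4: violates R4
D4: violates R2

{B3, D3, F3}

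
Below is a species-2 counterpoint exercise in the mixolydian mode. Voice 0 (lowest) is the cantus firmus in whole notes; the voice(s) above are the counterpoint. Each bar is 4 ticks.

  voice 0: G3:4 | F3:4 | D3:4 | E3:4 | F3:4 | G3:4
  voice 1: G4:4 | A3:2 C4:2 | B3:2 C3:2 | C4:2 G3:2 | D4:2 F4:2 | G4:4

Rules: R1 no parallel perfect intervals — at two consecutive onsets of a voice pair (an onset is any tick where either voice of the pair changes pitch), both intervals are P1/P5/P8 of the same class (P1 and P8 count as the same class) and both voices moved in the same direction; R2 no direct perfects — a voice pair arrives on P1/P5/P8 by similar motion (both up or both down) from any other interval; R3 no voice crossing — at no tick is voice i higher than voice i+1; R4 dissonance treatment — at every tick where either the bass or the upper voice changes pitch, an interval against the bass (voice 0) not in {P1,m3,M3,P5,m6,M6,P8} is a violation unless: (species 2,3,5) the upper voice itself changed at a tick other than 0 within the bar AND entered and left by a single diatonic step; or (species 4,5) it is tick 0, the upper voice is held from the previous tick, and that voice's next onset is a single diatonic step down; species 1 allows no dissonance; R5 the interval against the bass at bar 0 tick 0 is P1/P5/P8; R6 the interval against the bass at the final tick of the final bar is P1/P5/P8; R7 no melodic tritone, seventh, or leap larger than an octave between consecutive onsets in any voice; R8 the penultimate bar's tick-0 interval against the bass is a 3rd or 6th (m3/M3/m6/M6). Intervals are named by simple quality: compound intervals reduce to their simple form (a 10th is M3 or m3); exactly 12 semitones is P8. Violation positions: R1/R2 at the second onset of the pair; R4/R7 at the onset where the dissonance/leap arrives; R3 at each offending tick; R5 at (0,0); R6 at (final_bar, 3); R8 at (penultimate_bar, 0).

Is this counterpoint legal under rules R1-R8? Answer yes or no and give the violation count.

bar 0: v0=G3 v1=G4 (P8)
bar 1: v0=F3 v1=A3 (M3)
bar 2: v0=D3 v1=B3 (M6)
bar 3: v0=E3 v1=C4 (m6)
bar 4: v0=F3 v1=D4 (M6)
bar 5: v0=G3 v1=G4 (P8)
  R7 @ bar1.0: G4->A3 leap 10st
  R3 @ bar2.2: D3 above C3
  R4 @ bar2.2: D3/C3 M2 untreated
  R7 @ bar2.2: B3->C3 leap 11st
  R3 @ bar2.3: D3 above C3
  R1 @ bar5.0: F3/F4 P8 -> G3/G4 P8 similar

No (6 violations)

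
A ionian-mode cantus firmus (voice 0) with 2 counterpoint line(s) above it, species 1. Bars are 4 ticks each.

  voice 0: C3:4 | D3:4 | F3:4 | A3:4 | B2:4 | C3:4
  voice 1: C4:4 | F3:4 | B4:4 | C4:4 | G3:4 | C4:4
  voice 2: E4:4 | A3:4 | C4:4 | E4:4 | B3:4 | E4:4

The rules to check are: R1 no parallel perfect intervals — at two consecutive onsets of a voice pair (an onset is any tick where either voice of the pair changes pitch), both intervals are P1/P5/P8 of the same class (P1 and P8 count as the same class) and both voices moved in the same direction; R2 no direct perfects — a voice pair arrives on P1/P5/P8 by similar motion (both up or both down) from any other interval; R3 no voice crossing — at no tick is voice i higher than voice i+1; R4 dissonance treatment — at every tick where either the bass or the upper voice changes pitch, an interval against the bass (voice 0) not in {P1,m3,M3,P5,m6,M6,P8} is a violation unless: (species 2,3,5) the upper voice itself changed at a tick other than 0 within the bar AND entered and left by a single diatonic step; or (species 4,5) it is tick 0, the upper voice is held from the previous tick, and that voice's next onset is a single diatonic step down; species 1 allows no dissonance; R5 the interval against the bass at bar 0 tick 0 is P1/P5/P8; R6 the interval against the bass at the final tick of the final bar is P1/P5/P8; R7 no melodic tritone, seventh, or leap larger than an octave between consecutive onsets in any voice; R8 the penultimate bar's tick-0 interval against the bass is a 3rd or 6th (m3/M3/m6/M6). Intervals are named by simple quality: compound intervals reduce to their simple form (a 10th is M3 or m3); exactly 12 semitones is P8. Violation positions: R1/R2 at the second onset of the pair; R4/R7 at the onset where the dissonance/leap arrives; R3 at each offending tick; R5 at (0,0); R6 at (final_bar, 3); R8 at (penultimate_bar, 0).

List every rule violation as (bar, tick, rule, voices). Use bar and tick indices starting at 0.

(0, 0, R5, (0, 2))
(2, 0, R1, (0, 2))
(2, 0, R3, (1, 2))
(2, 0, R4, (0, 1))
(2, 0, R7, (1,))
(2, 1, R3, (1, 2))
(2, 2, R3, (1, 2))
(2, 3, R3, (1, 2))
(3, 0, R1, (0, 2))
(3, 0, R7, (1,))
(4, 0, R2, (0, 2))
(4, 0, R7, (0,))
(4, 0, R8, (0, 2))
(5, 0, R2, (0, 1))
(5, 3, R6, (0, 2))

bar 0: v0=C3 v1=C4 v2=E4 downbeat M3
bar 1: v0=D3 v1=F3 v2=A3 downbeat P5
bar 2: v0=F3 v1=B4 v2=C4 downbeat P5
bar 3: v0=A3 v1=C4 v2=E4 downbeat P5
bar 4: v0=B2 v1=G3 v2=B3 downbeat P8
bar 5: v0=C3 v1=C4 v2=E4 downbeat M3
  -> R5 @ bar 0 tick 0 v(0, 2): opens on M3
  -> R1 @ bar 2 tick 0 v(0, 2): D3/A3 P5 -> F3/C4 P5 similar
  -> R3 @ bar 2 tick 0 v(1, 2): B4 above C4
  -> R4 @ bar 2 tick 0 v(0, 1): F3/B4 TT untreated
  -> R7 @ bar 2 tick 0 v(1,): F3->B4 leap 18st
  -> R3 @ bar 2 tick 1 v(1, 2): B4 above C4
  -> R3 @ bar 2 tick 2 v(1, 2): B4 above C4
  -> R3 @ bar 2 tick 3 v(1, 2): B4 above C4
  -> R1 @ bar 3 tick 0 v(0, 2): F3/C4 P5 -> A3/E4 P5 similar
  -> R7 @ bar 3 tick 0 v(1,): B4->C4 leap 11st
  -> R2 @ bar 4 tick 0 v(0, 2): A3/E4 P5 -> B2/B3 P8 similar
  -> R7 @ bar 4 tick 0 v(0,): A3->B2 leap 10st
  -> R8 @ bar 4 tick 0 v(0, 2): penult P8 not 3rd/6th
  -> R2 @ bar 5 tick 0 v(0, 1): B2/G3 m6 -> C3/C4 P8 similar
  -> R6 @ bar 5 tick 3 v(0, 2): closes on M3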